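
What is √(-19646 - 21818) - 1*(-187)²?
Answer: -34969 + 2*I*√10366 ≈ -34969.0 + 203.63*I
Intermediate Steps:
√(-19646 - 21818) - 1*(-187)² = √(-41464) - 1*34969 = 2*I*√10366 - 34969 = -34969 + 2*I*√10366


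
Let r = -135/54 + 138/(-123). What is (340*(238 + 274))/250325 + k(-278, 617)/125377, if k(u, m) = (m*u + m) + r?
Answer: -20218377203/30277291730 ≈ -0.66777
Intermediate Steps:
r = -297/82 (r = -135*1/54 + 138*(-1/123) = -5/2 - 46/41 = -297/82 ≈ -3.6220)
k(u, m) = -297/82 + m + m*u (k(u, m) = (m*u + m) - 297/82 = (m + m*u) - 297/82 = -297/82 + m + m*u)
(340*(238 + 274))/250325 + k(-278, 617)/125377 = (340*(238 + 274))/250325 + (-297/82 + 617 + 617*(-278))/125377 = (340*512)*(1/250325) + (-297/82 + 617 - 171526)*(1/125377) = 174080*(1/250325) - 14014835/82*1/125377 = 2048/2945 - 14014835/10280914 = -20218377203/30277291730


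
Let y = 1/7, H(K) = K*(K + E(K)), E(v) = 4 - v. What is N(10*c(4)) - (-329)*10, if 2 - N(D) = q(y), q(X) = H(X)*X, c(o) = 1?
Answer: 161304/49 ≈ 3291.9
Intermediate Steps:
H(K) = 4*K (H(K) = K*(K + (4 - K)) = K*4 = 4*K)
y = ⅐ ≈ 0.14286
q(X) = 4*X² (q(X) = (4*X)*X = 4*X²)
N(D) = 94/49 (N(D) = 2 - 4*(⅐)² = 2 - 4/49 = 94/49)
N(10*c(4)) - (-329)*10 = 94/49 - (-329)*10 = 94/49 - 1*(-3290) = 94/49 + 3290 = 161304/49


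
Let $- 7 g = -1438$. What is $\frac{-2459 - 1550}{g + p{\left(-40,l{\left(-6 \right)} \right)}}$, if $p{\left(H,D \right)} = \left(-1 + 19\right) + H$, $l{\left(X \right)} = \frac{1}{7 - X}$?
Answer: $- \frac{28063}{1284} \approx -21.856$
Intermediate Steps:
$p{\left(H,D \right)} = 18 + H$
$g = \frac{1438}{7}$ ($g = \left(- \frac{1}{7}\right) \left(-1438\right) = \frac{1438}{7} \approx 205.43$)
$\frac{-2459 - 1550}{g + p{\left(-40,l{\left(-6 \right)} \right)}} = \frac{-2459 - 1550}{\frac{1438}{7} + \left(18 - 40\right)} = - \frac{4009}{\frac{1438}{7} - 22} = - \frac{4009}{\frac{1284}{7}} = \left(-4009\right) \frac{7}{1284} = - \frac{28063}{1284}$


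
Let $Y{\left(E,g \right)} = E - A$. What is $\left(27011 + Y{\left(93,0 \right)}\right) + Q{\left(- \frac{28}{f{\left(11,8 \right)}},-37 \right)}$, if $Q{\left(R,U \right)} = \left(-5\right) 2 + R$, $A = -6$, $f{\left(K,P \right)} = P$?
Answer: $\frac{54193}{2} \approx 27097.0$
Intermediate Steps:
$Q{\left(R,U \right)} = -10 + R$
$Y{\left(E,g \right)} = 6 + E$ ($Y{\left(E,g \right)} = E - -6 = E + 6 = 6 + E$)
$\left(27011 + Y{\left(93,0 \right)}\right) + Q{\left(- \frac{28}{f{\left(11,8 \right)}},-37 \right)} = \left(27011 + \left(6 + 93\right)\right) - \left(10 + \frac{28}{8}\right) = \left(27011 + 99\right) - \frac{27}{2} = 27110 - \frac{27}{2} = \frac{54193}{2}$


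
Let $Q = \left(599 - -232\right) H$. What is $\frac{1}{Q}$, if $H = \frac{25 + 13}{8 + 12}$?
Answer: $\frac{10}{15789} \approx 0.00063335$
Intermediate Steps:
$H = \frac{19}{10}$ ($H = \frac{38}{20} = 38 \cdot \frac{1}{20} = \frac{19}{10} \approx 1.9$)
$Q = \frac{15789}{10}$ ($Q = \left(599 - -232\right) \frac{19}{10} = \left(599 + 232\right) \frac{19}{10} = 831 \cdot \frac{19}{10} = \frac{15789}{10} \approx 1578.9$)
$\frac{1}{Q} = \frac{1}{\frac{15789}{10}} = \frac{10}{15789}$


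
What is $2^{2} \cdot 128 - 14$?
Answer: $498$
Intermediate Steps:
$2^{2} \cdot 128 - 14 = 4 \cdot 128 - 14 = 512 - 14 = 498$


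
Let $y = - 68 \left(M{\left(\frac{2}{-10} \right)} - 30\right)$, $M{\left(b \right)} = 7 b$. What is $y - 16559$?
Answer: $- \frac{72119}{5} \approx -14424.0$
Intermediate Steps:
$y = \frac{10676}{5}$ ($y = - 68 \left(7 \frac{2}{-10} - 30\right) = - 68 \left(7 \cdot 2 \left(- \frac{1}{10}\right) - 30\right) = - 68 \left(7 \left(- \frac{1}{5}\right) - 30\right) = - 68 \left(- \frac{7}{5} - 30\right) = \left(-68\right) \left(- \frac{157}{5}\right) = \frac{10676}{5} \approx 2135.2$)
$y - 16559 = \frac{10676}{5} - 16559 = - \frac{72119}{5}$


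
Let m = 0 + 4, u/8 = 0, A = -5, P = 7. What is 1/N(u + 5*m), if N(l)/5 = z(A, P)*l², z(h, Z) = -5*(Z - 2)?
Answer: -1/50000 ≈ -2.0000e-5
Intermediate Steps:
u = 0 (u = 8*0 = 0)
z(h, Z) = 10 - 5*Z (z(h, Z) = -5*(-2 + Z) = 10 - 5*Z)
m = 4
N(l) = -125*l² (N(l) = 5*((10 - 5*7)*l²) = 5*((10 - 35)*l²) = 5*(-25*l²) = -125*l²)
1/N(u + 5*m) = 1/(-125*(0 + 5*4)²) = 1/(-125*(0 + 20)²) = 1/(-125*20²) = 1/(-125*400) = 1/(-50000) = -1/50000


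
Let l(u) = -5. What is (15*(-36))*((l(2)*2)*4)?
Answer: 21600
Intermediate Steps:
(15*(-36))*((l(2)*2)*4) = (15*(-36))*(-5*2*4) = -(-5400)*4 = -540*(-40) = 21600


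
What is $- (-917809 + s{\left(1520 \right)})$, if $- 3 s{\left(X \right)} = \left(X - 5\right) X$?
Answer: $1685409$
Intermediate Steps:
$s{\left(X \right)} = - \frac{X \left(-5 + X\right)}{3}$ ($s{\left(X \right)} = - \frac{\left(X - 5\right) X}{3} = - \frac{\left(-5 + X\right) X}{3} = - \frac{X \left(-5 + X\right)}{3}$)
$- (-917809 + s{\left(1520 \right)}) = - (-917809 + \frac{1}{3} \cdot 1520 \left(5 - 1520\right)) = - (-917809 + \frac{1}{3} \cdot 1520 \left(-1515\right)) = - (-917809 - 767600) = \left(-1\right) \left(-1685409\right) = 1685409$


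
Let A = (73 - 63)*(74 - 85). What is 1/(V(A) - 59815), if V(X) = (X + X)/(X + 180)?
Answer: -7/418727 ≈ -1.6717e-5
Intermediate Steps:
A = -110 (A = 10*(-11) = -110)
V(X) = 2*X/(180 + X) (V(X) = (2*X)/(180 + X) = 2*X/(180 + X))
1/(V(A) - 59815) = 1/(2*(-110)/(180 - 110) - 59815) = 1/(2*(-110)/70 - 59815) = 1/(2*(-110)*(1/70) - 59815) = 1/(-22/7 - 59815) = 1/(-418727/7) = -7/418727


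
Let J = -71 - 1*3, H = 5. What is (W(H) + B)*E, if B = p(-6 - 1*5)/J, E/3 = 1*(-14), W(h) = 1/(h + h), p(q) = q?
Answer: -1932/185 ≈ -10.443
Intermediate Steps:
W(h) = 1/(2*h)
E = -42 (E = 3*(1*(-14)) = 3*(-14) = -42)
J = -74 (J = -71 - 3 = -74)
B = 11/74 (B = (-6 - 1*5)/(-74) = (-6 - 5)*(-1/74) = -11*(-1/74) = 11/74 ≈ 0.14865)
(W(H) + B)*E = ((½)/5 + 11/74)*(-42) = ((½)*(⅕) + 11/74)*(-42) = (⅒ + 11/74)*(-42) = (46/185)*(-42) = -1932/185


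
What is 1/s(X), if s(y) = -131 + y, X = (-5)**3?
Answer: -1/256 ≈ -0.0039063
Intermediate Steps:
X = -125
1/s(X) = 1/(-131 - 125) = 1/(-256) = -1/256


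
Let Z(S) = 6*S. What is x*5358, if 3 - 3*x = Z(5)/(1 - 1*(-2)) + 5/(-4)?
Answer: -20539/2 ≈ -10270.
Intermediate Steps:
x = -23/12 (x = 1 - ((6*5)/(1 - 1*(-2)) + 5/(-4))/3 = 1 - (30/(1 + 2) + 5*(-1/4))/3 = 1 - (30/3 - 5/4)/3 = 1 - (30*(1/3) - 5/4)/3 = 1 - (10 - 5/4)/3 = 1 - 1/3*35/4 = 1 - 35/12 = -23/12 ≈ -1.9167)
x*5358 = -23/12*5358 = -20539/2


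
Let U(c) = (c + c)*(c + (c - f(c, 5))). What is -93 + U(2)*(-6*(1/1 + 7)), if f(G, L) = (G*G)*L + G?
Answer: 3363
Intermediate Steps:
f(G, L) = G + L*G² (f(G, L) = G²*L + G = L*G² + G = G + L*G²)
U(c) = 2*c*(2*c - c*(1 + 5*c)) (U(c) = (c + c)*(c + (c - c*(1 + c*5))) = (2*c)*(c + (c - c*(1 + 5*c))) = (2*c)*(2*c - c*(1 + 5*c)) = 2*c*(2*c - c*(1 + 5*c)))
-93 + U(2)*(-6*(1/1 + 7)) = -93 + (2²*(2 - 10*2))*(-6*(1/1 + 7)) = -93 + (4*(2 - 20))*(-6*(1*1 + 7)) = -93 + (4*(-18))*(-6*(1 + 7)) = -93 - (-432)*8 = -93 - 72*(-48) = -93 + 3456 = 3363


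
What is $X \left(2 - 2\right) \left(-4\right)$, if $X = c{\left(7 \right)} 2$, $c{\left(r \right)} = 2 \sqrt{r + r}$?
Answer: $0$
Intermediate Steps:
$c{\left(r \right)} = 2 \sqrt{2} \sqrt{r}$ ($c{\left(r \right)} = 2 \sqrt{2 r} = 2 \sqrt{2} \sqrt{r}$)
$X = 4 \sqrt{14}$ ($X = 2 \sqrt{2} \sqrt{7} \cdot 2 = 2 \sqrt{14} \cdot 2 = 4 \sqrt{14} \approx 14.967$)
$X \left(2 - 2\right) \left(-4\right) = 4 \sqrt{14} \left(2 - 2\right) \left(-4\right) = 4 \sqrt{14} \cdot 0 \left(-4\right) = 4 \sqrt{14} \cdot 0 = 0$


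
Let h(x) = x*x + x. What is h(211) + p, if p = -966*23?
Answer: 22514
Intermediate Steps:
h(x) = x + x**2 (h(x) = x**2 + x = x + x**2)
p = -22218
h(211) + p = 211*(1 + 211) - 22218 = 211*212 - 22218 = 44732 - 22218 = 22514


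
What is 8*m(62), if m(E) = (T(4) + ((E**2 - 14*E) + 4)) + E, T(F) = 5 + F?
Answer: 24408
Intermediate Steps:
m(E) = 13 + E**2 - 13*E (m(E) = ((5 + 4) + ((E**2 - 14*E) + 4)) + E = (9 + (4 + E**2 - 14*E)) + E = (13 + E**2 - 14*E) + E = 13 + E**2 - 13*E)
8*m(62) = 8*(13 + 62**2 - 13*62) = 8*(13 + 3844 - 806) = 8*3051 = 24408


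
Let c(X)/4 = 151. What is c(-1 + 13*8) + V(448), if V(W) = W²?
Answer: 201308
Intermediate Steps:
c(X) = 604 (c(X) = 4*151 = 604)
c(-1 + 13*8) + V(448) = 604 + 448² = 604 + 200704 = 201308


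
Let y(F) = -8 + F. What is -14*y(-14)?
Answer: 308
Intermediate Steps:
-14*y(-14) = -14*(-8 - 14) = -14*(-22) = 308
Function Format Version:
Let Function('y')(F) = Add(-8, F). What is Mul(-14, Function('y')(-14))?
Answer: 308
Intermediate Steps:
Mul(-14, Function('y')(-14)) = Mul(-14, Add(-8, -14)) = Mul(-14, -22) = 308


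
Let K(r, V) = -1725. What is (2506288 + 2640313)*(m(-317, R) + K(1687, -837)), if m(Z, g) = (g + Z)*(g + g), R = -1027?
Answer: 14198705315451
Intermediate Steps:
m(Z, g) = 2*g*(Z + g) (m(Z, g) = (Z + g)*(2*g) = 2*g*(Z + g))
(2506288 + 2640313)*(m(-317, R) + K(1687, -837)) = (2506288 + 2640313)*(2*(-1027)*(-317 - 1027) - 1725) = 5146601*(2*(-1027)*(-1344) - 1725) = 5146601*(2760576 - 1725) = 5146601*2758851 = 14198705315451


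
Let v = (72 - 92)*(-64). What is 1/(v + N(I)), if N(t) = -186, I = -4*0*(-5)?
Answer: 1/1094 ≈ 0.00091408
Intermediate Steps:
I = 0 (I = 0*(-5) = 0)
v = 1280 (v = -20*(-64) = 1280)
1/(v + N(I)) = 1/(1280 - 186) = 1/1094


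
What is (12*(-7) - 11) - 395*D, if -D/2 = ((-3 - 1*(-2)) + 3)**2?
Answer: 3065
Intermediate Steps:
D = -8 (D = -2*((-3 - 1*(-2)) + 3)**2 = -2*((-3 + 2) + 3)**2 = -2*(-1 + 3)**2 = -2*2**2 = -2*4 = -8)
(12*(-7) - 11) - 395*D = (12*(-7) - 11) - 395*(-8) = (-84 - 11) + 3160 = -95 + 3160 = 3065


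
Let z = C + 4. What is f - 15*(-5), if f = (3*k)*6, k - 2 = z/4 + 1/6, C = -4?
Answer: 114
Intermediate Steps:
z = 0 (z = -4 + 4 = 0)
k = 13/6 (k = 2 + (0/4 + 1/6) = 2 + (0*(¼) + 1*(⅙)) = 2 + (0 + ⅙) = 2 + ⅙ = 13/6 ≈ 2.1667)
f = 39 (f = (3*(13/6))*6 = (13/2)*6 = 39)
f - 15*(-5) = 39 - 15*(-5) = 39 - 5*(-15) = 39 + 75 = 114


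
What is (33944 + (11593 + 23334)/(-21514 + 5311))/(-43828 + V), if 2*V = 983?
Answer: -1099919410/1404362619 ≈ -0.78322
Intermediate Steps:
V = 983/2 (V = (1/2)*983 = 983/2 ≈ 491.50)
(33944 + (11593 + 23334)/(-21514 + 5311))/(-43828 + V) = (33944 + (11593 + 23334)/(-21514 + 5311))/(-43828 + 983/2) = (33944 + 34927/(-16203))/(-86673/2) = (33944 + 34927*(-1/16203))*(-2/86673) = (33944 - 34927/16203)*(-2/86673) = (549959705/16203)*(-2/86673) = -1099919410/1404362619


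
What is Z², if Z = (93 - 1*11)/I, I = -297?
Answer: 6724/88209 ≈ 0.076228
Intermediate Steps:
Z = -82/297 (Z = (93 - 1*11)/(-297) = (93 - 11)*(-1/297) = 82*(-1/297) = -82/297 ≈ -0.27609)
Z² = (-82/297)² = 6724/88209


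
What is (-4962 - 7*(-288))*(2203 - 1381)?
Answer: -2421612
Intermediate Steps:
(-4962 - 7*(-288))*(2203 - 1381) = (-4962 + 2016)*822 = -2946*822 = -2421612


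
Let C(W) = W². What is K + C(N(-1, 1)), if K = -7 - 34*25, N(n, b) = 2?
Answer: -853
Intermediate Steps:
K = -857 (K = -7 - 850 = -857)
K + C(N(-1, 1)) = -857 + 2² = -857 + 4 = -853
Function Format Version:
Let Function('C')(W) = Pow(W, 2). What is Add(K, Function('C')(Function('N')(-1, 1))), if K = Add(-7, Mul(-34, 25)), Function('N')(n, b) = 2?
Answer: -853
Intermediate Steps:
K = -857 (K = Add(-7, -850) = -857)
Add(K, Function('C')(Function('N')(-1, 1))) = Add(-857, Pow(2, 2)) = Add(-857, 4) = -853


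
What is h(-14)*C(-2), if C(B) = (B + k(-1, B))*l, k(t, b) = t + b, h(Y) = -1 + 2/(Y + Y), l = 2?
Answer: 75/7 ≈ 10.714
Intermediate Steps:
h(Y) = -1 + 1/Y (h(Y) = -1 + 2/(2*Y) = -1 + (1/(2*Y))*2 = -1 + 1/Y)
k(t, b) = b + t
C(B) = -2 + 4*B (C(B) = (B + (B - 1))*2 = (B + (-1 + B))*2 = (-1 + 2*B)*2 = -2 + 4*B)
h(-14)*C(-2) = ((1 - 1*(-14))/(-14))*(-2 + 4*(-2)) = (-(1 + 14)/14)*(-2 - 8) = -1/14*15*(-10) = -15/14*(-10) = 75/7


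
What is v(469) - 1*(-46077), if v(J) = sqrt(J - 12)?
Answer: 46077 + sqrt(457) ≈ 46098.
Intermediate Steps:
v(J) = sqrt(-12 + J)
v(469) - 1*(-46077) = sqrt(-12 + 469) - 1*(-46077) = sqrt(457) + 46077 = 46077 + sqrt(457)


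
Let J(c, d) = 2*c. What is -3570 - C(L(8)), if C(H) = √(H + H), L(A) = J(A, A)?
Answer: -3570 - 4*√2 ≈ -3575.7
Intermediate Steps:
L(A) = 2*A
C(H) = √2*√H (C(H) = √(2*H) = √2*√H)
-3570 - C(L(8)) = -3570 - √2*√(2*8) = -3570 - √2*√16 = -3570 - √2*4 = -3570 - 4*√2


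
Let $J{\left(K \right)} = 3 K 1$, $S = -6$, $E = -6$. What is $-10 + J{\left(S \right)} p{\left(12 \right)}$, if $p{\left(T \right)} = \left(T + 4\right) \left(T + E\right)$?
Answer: $-1738$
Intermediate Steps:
$p{\left(T \right)} = \left(-6 + T\right) \left(4 + T\right)$ ($p{\left(T \right)} = \left(T + 4\right) \left(T - 6\right) = \left(4 + T\right) \left(-6 + T\right) = \left(-6 + T\right) \left(4 + T\right)$)
$J{\left(K \right)} = 3 K$
$-10 + J{\left(S \right)} p{\left(12 \right)} = -10 + 3 \left(-6\right) \left(-24 + 12^{2} - 24\right) = -10 - 18 \left(-24 + 144 - 24\right) = -10 - 1728 = -1738$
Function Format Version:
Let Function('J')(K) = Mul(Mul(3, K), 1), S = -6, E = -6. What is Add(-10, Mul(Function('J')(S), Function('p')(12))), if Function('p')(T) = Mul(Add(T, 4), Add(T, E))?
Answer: -1738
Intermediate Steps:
Function('p')(T) = Mul(Add(-6, T), Add(4, T)) (Function('p')(T) = Mul(Add(T, 4), Add(T, -6)) = Mul(Add(4, T), Add(-6, T)) = Mul(Add(-6, T), Add(4, T)))
Function('J')(K) = Mul(3, K)
Add(-10, Mul(Function('J')(S), Function('p')(12))) = Add(-10, Mul(Mul(3, -6), Add(-24, Pow(12, 2), Mul(-2, 12)))) = Add(-10, Mul(-18, Add(-24, 144, -24))) = Add(-10, Mul(-18, 96)) = Add(-10, -1728) = -1738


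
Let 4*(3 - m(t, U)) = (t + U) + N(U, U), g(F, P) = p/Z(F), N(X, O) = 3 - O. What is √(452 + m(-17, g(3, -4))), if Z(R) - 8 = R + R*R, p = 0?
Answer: √1834/2 ≈ 21.413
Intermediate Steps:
Z(R) = 8 + R + R² (Z(R) = 8 + (R + R*R) = 8 + (R + R²) = 8 + R + R²)
g(F, P) = 0 (g(F, P) = 0/(8 + F + F²) = 0)
m(t, U) = 9/4 - t/4 (m(t, U) = 3 - ((t + U) + (3 - U))/4 = 3 - ((U + t) + (3 - U))/4 = 3 - (3 + t)/4 = 3 + (-¾ - t/4) = 9/4 - t/4)
√(452 + m(-17, g(3, -4))) = √(452 + (9/4 - ¼*(-17))) = √(452 + (9/4 + 17/4)) = √(452 + 13/2) = √(917/2) = √1834/2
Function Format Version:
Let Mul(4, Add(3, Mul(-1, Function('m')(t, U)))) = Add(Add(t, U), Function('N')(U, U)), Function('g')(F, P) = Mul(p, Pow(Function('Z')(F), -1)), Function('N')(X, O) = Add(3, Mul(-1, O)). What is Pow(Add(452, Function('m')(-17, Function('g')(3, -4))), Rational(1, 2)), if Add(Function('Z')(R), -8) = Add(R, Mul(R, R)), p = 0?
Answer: Mul(Rational(1, 2), Pow(1834, Rational(1, 2))) ≈ 21.413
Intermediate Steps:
Function('Z')(R) = Add(8, R, Pow(R, 2)) (Function('Z')(R) = Add(8, Add(R, Mul(R, R))) = Add(8, Add(R, Pow(R, 2))) = Add(8, R, Pow(R, 2)))
Function('g')(F, P) = 0 (Function('g')(F, P) = Mul(0, Pow(Add(8, F, Pow(F, 2)), -1)) = 0)
Function('m')(t, U) = Add(Rational(9, 4), Mul(Rational(-1, 4), t)) (Function('m')(t, U) = Add(3, Mul(Rational(-1, 4), Add(Add(t, U), Add(3, Mul(-1, U))))) = Add(3, Mul(Rational(-1, 4), Add(Add(U, t), Add(3, Mul(-1, U))))) = Add(3, Mul(Rational(-1, 4), Add(3, t))) = Add(3, Add(Rational(-3, 4), Mul(Rational(-1, 4), t))) = Add(Rational(9, 4), Mul(Rational(-1, 4), t)))
Pow(Add(452, Function('m')(-17, Function('g')(3, -4))), Rational(1, 2)) = Pow(Add(452, Add(Rational(9, 4), Mul(Rational(-1, 4), -17))), Rational(1, 2)) = Pow(Add(452, Add(Rational(9, 4), Rational(17, 4))), Rational(1, 2)) = Pow(Add(452, Rational(13, 2)), Rational(1, 2)) = Pow(Rational(917, 2), Rational(1, 2)) = Mul(Rational(1, 2), Pow(1834, Rational(1, 2)))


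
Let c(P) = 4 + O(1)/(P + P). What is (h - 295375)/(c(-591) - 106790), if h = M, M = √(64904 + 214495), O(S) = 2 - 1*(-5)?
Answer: 349133250/126221059 - 1182*√279399/126221059 ≈ 2.7611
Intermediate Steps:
O(S) = 7 (O(S) = 2 + 5 = 7)
M = √279399 ≈ 528.58
h = √279399 ≈ 528.58
c(P) = 4 + 7/(2*P) (c(P) = 4 + 7/(P + P) = 4 + 7/((2*P)) = 4 + 7*(1/(2*P)) = 4 + 7/(2*P))
(h - 295375)/(c(-591) - 106790) = (√279399 - 295375)/((4 + (7/2)/(-591)) - 106790) = (-295375 + √279399)/((4 + (7/2)*(-1/591)) - 106790) = (-295375 + √279399)/((4 - 7/1182) - 106790) = (-295375 + √279399)/(4721/1182 - 106790) = (-295375 + √279399)/(-126221059/1182) = (-295375 + √279399)*(-1182/126221059) = 349133250/126221059 - 1182*√279399/126221059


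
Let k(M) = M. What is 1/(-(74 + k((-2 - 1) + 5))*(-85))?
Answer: 1/6460 ≈ 0.00015480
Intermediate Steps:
1/(-(74 + k((-2 - 1) + 5))*(-85)) = 1/(-(74 + ((-2 - 1) + 5))*(-85)) = 1/(-(74 + (-3 + 5))*(-85)) = 1/(-(74 + 2)*(-85)) = 1/(-76*(-85)) = 1/(-1*(-6460)) = 1/6460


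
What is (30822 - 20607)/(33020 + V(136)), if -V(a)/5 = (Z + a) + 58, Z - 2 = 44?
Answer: 2043/6364 ≈ 0.32102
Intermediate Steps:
Z = 46 (Z = 2 + 44 = 46)
V(a) = -520 - 5*a (V(a) = -5*((46 + a) + 58) = -5*(104 + a) = -520 - 5*a)
(30822 - 20607)/(33020 + V(136)) = (30822 - 20607)/(33020 + (-520 - 5*136)) = 10215/(33020 + (-520 - 680)) = 10215/(33020 - 1200) = 10215/31820 = 10215*(1/31820) = 2043/6364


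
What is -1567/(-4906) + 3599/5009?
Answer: 25505797/24574154 ≈ 1.0379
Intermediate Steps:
-1567/(-4906) + 3599/5009 = -1567*(-1/4906) + 3599*(1/5009) = 1567/4906 + 3599/5009 = 25505797/24574154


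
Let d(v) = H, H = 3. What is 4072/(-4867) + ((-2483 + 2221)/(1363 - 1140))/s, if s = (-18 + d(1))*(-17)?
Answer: -232829434/276761955 ≈ -0.84126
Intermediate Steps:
d(v) = 3
s = 255 (s = (-18 + 3)*(-17) = -15*(-17) = 255)
4072/(-4867) + ((-2483 + 2221)/(1363 - 1140))/s = 4072/(-4867) + ((-2483 + 2221)/(1363 - 1140))/255 = 4072*(-1/4867) - 262/223*(1/255) = -4072/4867 - 262*1/223*(1/255) = -4072/4867 - 262/223*1/255 = -4072/4867 - 262/56865 = -232829434/276761955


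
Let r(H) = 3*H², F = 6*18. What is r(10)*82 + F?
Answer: 24708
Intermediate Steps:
F = 108
r(10)*82 + F = (3*10²)*82 + 108 = (3*100)*82 + 108 = 300*82 + 108 = 24600 + 108 = 24708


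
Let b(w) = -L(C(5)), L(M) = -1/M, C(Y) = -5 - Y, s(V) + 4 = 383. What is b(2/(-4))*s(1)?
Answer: -379/10 ≈ -37.900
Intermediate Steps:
s(V) = 379 (s(V) = -4 + 383 = 379)
b(w) = -1/10 (b(w) = -(-1)/(-5 - 1*5) = -(-1)/(-5 - 5) = -(-1)/(-10) = -(-1)*(-1)/10 = -1*1/10 = -1/10)
b(2/(-4))*s(1) = -1/10*379 = -379/10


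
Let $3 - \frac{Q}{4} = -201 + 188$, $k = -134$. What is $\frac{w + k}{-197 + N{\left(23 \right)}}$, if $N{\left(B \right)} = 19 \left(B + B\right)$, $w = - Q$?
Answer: $- \frac{198}{677} \approx -0.29247$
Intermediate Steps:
$Q = 64$ ($Q = 12 - 4 \left(-201 + 188\right) = 12 - -52 = 12 + 52 = 64$)
$w = -64$ ($w = \left(-1\right) 64 = -64$)
$N{\left(B \right)} = 38 B$ ($N{\left(B \right)} = 19 \cdot 2 B = 38 B$)
$\frac{w + k}{-197 + N{\left(23 \right)}} = \frac{-64 - 134}{-197 + 38 \cdot 23} = - \frac{198}{-197 + 874} = - \frac{198}{677}$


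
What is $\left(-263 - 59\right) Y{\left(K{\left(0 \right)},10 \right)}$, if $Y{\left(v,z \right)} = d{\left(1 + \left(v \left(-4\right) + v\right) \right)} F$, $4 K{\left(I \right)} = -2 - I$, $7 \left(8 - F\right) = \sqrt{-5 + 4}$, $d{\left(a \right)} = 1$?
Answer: $-2576 + 46 i \approx -2576.0 + 46.0 i$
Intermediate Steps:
$F = 8 - \frac{i}{7}$ ($F = 8 - \frac{\sqrt{-5 + 4}}{7} = 8 - \frac{\sqrt{-1}}{7} = 8 - \frac{i}{7} \approx 8.0 - 0.14286 i$)
$K{\left(I \right)} = - \frac{1}{2} - \frac{I}{4}$ ($K{\left(I \right)} = \frac{-2 - I}{4} = - \frac{1}{2} - \frac{I}{4}$)
$Y{\left(v,z \right)} = 8 - \frac{i}{7}$ ($Y{\left(v,z \right)} = 1 \left(8 - \frac{i}{7}\right) = 8 - \frac{i}{7}$)
$\left(-263 - 59\right) Y{\left(K{\left(0 \right)},10 \right)} = \left(-263 - 59\right) \left(8 - \frac{i}{7}\right) = - 322 \left(8 - \frac{i}{7}\right) = -2576 + 46 i$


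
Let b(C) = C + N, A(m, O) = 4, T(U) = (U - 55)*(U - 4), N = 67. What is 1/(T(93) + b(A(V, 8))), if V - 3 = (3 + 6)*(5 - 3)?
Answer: 1/3453 ≈ 0.00028960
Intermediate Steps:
V = 21 (V = 3 + (3 + 6)*(5 - 3) = 3 + 9*2 = 3 + 18 = 21)
T(U) = (-55 + U)*(-4 + U)
b(C) = 67 + C (b(C) = C + 67 = 67 + C)
1/(T(93) + b(A(V, 8))) = 1/((220 + 93² - 59*93) + (67 + 4)) = 1/((220 + 8649 - 5487) + 71) = 1/(3382 + 71) = 1/3453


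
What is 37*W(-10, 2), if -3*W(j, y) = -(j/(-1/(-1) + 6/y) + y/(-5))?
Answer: -1073/30 ≈ -35.767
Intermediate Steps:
W(j, y) = -y/15 + j/(3*(1 + 6/y)) (W(j, y) = -(-1)*(j/(-1/(-1) + 6/y) + y/(-5))/3 = -(-1)*(j/(-1*(-1) + 6/y) + y*(-⅕))/3 = -(-1)*(j/(1 + 6/y) - y/5)/3 = -(-1)*(-y/5 + j/(1 + 6/y))/3 = -(y/5 - j/(1 + 6/y))/3 = -y/15 + j/(3*(1 + 6/y)))
37*W(-10, 2) = 37*((1/15)*2*(-6 - 1*2 + 5*(-10))/(6 + 2)) = 37*((1/15)*2*(-6 - 2 - 50)/8) = 37*((1/15)*2*(⅛)*(-58)) = 37*(-29/30) = -1073/30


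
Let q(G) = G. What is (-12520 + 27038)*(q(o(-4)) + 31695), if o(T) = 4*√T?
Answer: 460148010 + 116144*I ≈ 4.6015e+8 + 1.1614e+5*I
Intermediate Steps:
(-12520 + 27038)*(q(o(-4)) + 31695) = (-12520 + 27038)*(4*√(-4) + 31695) = 14518*(4*(2*I) + 31695) = 14518*(8*I + 31695) = 14518*(31695 + 8*I) = 460148010 + 116144*I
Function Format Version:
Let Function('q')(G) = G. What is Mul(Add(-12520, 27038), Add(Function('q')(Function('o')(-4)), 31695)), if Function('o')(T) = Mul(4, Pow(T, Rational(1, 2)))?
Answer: Add(460148010, Mul(116144, I)) ≈ Add(4.6015e+8, Mul(1.1614e+5, I))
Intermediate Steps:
Mul(Add(-12520, 27038), Add(Function('q')(Function('o')(-4)), 31695)) = Mul(Add(-12520, 27038), Add(Mul(4, Pow(-4, Rational(1, 2))), 31695)) = Mul(14518, Add(Mul(4, Mul(2, I)), 31695)) = Mul(14518, Add(Mul(8, I), 31695)) = Mul(14518, Add(31695, Mul(8, I))) = Add(460148010, Mul(116144, I))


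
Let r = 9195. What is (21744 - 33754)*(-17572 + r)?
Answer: 100607770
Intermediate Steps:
(21744 - 33754)*(-17572 + r) = (21744 - 33754)*(-17572 + 9195) = -12010*(-8377) = 100607770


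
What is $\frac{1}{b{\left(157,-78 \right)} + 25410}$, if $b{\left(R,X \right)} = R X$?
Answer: $\frac{1}{13164} \approx 7.5965 \cdot 10^{-5}$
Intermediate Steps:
$\frac{1}{b{\left(157,-78 \right)} + 25410} = \frac{1}{157 \left(-78\right) + 25410} = \frac{1}{-12246 + 25410} = \frac{1}{13164}$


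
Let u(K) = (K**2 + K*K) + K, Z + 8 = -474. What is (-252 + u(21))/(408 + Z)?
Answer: -651/74 ≈ -8.7973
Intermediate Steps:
Z = -482 (Z = -8 - 474 = -482)
u(K) = K + 2*K**2 (u(K) = (K**2 + K**2) + K = 2*K**2 + K = K + 2*K**2)
(-252 + u(21))/(408 + Z) = (-252 + 21*(1 + 2*21))/(408 - 482) = (-252 + 21*(1 + 42))/(-74) = (-252 + 21*43)*(-1/74) = (-252 + 903)*(-1/74) = 651*(-1/74) = -651/74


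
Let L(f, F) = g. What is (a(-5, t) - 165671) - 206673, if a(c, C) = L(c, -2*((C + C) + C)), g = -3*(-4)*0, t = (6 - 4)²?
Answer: -372344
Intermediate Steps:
t = 4 (t = 2² = 4)
g = 0 (g = 12*0 = 0)
L(f, F) = 0
a(c, C) = 0
(a(-5, t) - 165671) - 206673 = (0 - 165671) - 206673 = -165671 - 206673 = -372344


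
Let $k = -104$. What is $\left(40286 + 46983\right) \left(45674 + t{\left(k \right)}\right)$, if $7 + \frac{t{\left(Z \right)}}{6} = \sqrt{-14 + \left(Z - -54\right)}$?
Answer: $3982259008 + 4188912 i \approx 3.9823 \cdot 10^{9} + 4.1889 \cdot 10^{6} i$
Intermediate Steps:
$t{\left(Z \right)} = -42 + 6 \sqrt{40 + Z}$ ($t{\left(Z \right)} = -42 + 6 \sqrt{-14 + \left(Z - -54\right)} = -42 + 6 \sqrt{-14 + \left(Z + 54\right)} = -42 + 6 \sqrt{-14 + \left(54 + Z\right)} = -42 + 6 \sqrt{40 + Z}$)
$\left(40286 + 46983\right) \left(45674 + t{\left(k \right)}\right) = \left(40286 + 46983\right) \left(45674 - \left(42 - 6 \sqrt{40 - 104}\right)\right) = 87269 \left(45674 - \left(42 - 6 \sqrt{-64}\right)\right) = 87269 \left(45674 - \left(42 - 6 \cdot 8 i\right)\right) = 87269 \left(45674 - \left(42 - 48 i\right)\right) = 87269 \left(45632 + 48 i\right) = 3982259008 + 4188912 i$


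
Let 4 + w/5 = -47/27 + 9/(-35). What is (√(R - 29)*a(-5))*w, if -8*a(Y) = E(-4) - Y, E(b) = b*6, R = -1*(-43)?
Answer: -26923*√14/378 ≈ -266.50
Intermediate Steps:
R = 43
E(b) = 6*b
w = -5668/189 (w = -20 + 5*(-47/27 + 9/(-35)) = -20 + 5*(-47*1/27 + 9*(-1/35)) = -20 + 5*(-47/27 - 9/35) = -20 + 5*(-1888/945) = -20 - 1888/189 = -5668/189 ≈ -29.989)
a(Y) = 3 + Y/8 (a(Y) = -(6*(-4) - Y)/8 = -(-24 - Y)/8 = 3 + Y/8)
(√(R - 29)*a(-5))*w = (√(43 - 29)*(3 + (⅛)*(-5)))*(-5668/189) = (√14*(3 - 5/8))*(-5668/189) = (√14*(19/8))*(-5668/189) = (19*√14/8)*(-5668/189) = -26923*√14/378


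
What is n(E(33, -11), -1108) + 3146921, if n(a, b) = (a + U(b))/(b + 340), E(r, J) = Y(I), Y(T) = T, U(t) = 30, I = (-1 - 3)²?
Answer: 1208417641/384 ≈ 3.1469e+6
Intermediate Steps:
I = 16 (I = (-4)² = 16)
E(r, J) = 16
n(a, b) = (30 + a)/(340 + b) (n(a, b) = (a + 30)/(b + 340) = (30 + a)/(340 + b))
n(E(33, -11), -1108) + 3146921 = (30 + 16)/(340 - 1108) + 3146921 = 46/(-768) + 3146921 = -1/768*46 + 3146921 = -23/384 + 3146921 = 1208417641/384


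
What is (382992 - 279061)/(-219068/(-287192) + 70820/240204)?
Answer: 448102840214838/4559996707 ≈ 98268.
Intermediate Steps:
(382992 - 279061)/(-219068/(-287192) + 70820/240204) = 103931/(-219068*(-1/287192) + 70820*(1/240204)) = 103931/(54767/71798 + 17705/60051) = 103931/(4559996707/4311541698) = 103931*(4311541698/4559996707) = 448102840214838/4559996707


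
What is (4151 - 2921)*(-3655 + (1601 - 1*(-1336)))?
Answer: -883140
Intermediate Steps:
(4151 - 2921)*(-3655 + (1601 - 1*(-1336))) = 1230*(-3655 + (1601 + 1336)) = 1230*(-3655 + 2937) = 1230*(-718) = -883140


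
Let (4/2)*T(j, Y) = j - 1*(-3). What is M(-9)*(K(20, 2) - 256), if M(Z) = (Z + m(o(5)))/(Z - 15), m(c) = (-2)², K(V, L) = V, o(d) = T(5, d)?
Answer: -295/6 ≈ -49.167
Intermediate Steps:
T(j, Y) = 3/2 + j/2 (T(j, Y) = (j - 1*(-3))/2 = (j + 3)/2 = (3 + j)/2 = 3/2 + j/2)
o(d) = 4 (o(d) = 3/2 + (½)*5 = 3/2 + 5/2 = 4)
m(c) = 4
M(Z) = (4 + Z)/(-15 + Z) (M(Z) = (Z + 4)/(Z - 15) = (4 + Z)/(-15 + Z))
M(-9)*(K(20, 2) - 256) = ((4 - 9)/(-15 - 9))*(20 - 256) = (-5/(-24))*(-236) = -1/24*(-5)*(-236) = (5/24)*(-236) = -295/6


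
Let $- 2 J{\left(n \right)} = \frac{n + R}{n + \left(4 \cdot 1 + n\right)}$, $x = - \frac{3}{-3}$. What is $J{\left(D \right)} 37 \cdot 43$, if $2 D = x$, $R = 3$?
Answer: $- \frac{11137}{20} \approx -556.85$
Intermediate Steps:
$x = 1$ ($x = \left(-3\right) \left(- \frac{1}{3}\right) = 1$)
$D = \frac{1}{2}$ ($D = \frac{1}{2} \cdot 1 = \frac{1}{2} \approx 0.5$)
$J{\left(n \right)} = - \frac{3 + n}{2 \left(4 + 2 n\right)}$ ($J{\left(n \right)} = - \frac{\left(n + 3\right) \frac{1}{n + \left(4 \cdot 1 + n\right)}}{2} = - \frac{\left(3 + n\right) \frac{1}{n + \left(4 + n\right)}}{2} = - \frac{\left(3 + n\right) \frac{1}{4 + 2 n}}{2} = - \frac{\frac{1}{4 + 2 n} \left(3 + n\right)}{2} = - \frac{3 + n}{2 \left(4 + 2 n\right)}$)
$J{\left(D \right)} 37 \cdot 43 = \frac{-3 - \frac{1}{2}}{4 \left(2 + \frac{1}{2}\right)} 37 \cdot 43 = \frac{-3 - \frac{1}{2}}{4 \cdot \frac{5}{2}} \cdot 37 \cdot 43 = \frac{1}{4} \cdot \frac{2}{5} \left(- \frac{7}{2}\right) 37 \cdot 43 = \left(- \frac{7}{20}\right) 37 \cdot 43 = \left(- \frac{259}{20}\right) 43 = - \frac{11137}{20}$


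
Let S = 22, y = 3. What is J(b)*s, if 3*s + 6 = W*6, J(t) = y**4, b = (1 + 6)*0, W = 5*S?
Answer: 17658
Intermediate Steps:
W = 110 (W = 5*22 = 110)
b = 0 (b = 7*0 = 0)
J(t) = 81 (J(t) = 3**4 = 81)
s = 218 (s = -2 + (110*6)/3 = -2 + (1/3)*660 = -2 + 220 = 218)
J(b)*s = 81*218 = 17658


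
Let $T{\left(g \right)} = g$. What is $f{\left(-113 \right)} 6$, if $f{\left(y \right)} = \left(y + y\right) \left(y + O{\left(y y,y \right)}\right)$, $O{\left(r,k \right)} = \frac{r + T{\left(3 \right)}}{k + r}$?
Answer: $\frac{1063017}{7} \approx 1.5186 \cdot 10^{5}$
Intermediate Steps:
$O{\left(r,k \right)} = \frac{3 + r}{k + r}$ ($O{\left(r,k \right)} = \frac{r + 3}{k + r} = \frac{3 + r}{k + r}$)
$f{\left(y \right)} = 2 y \left(y + \frac{3 + y^{2}}{y + y^{2}}\right)$ ($f{\left(y \right)} = \left(y + y\right) \left(y + \frac{3 + y y}{y + y y}\right) = 2 y \left(y + \frac{3 + y^{2}}{y + y^{2}}\right)$)
$f{\left(-113 \right)} 6 = \frac{2 \left(3 + \left(-113\right)^{3} + 2 \left(-113\right)^{2}\right)}{1 - 113} \cdot 6 = \frac{2 \left(3 - 1442897 + 2 \cdot 12769\right)}{-112} \cdot 6 = 2 \left(- \frac{1}{112}\right) \left(3 - 1442897 + 25538\right) 6 = 2 \left(- \frac{1}{112}\right) \left(-1417356\right) 6 = \frac{354339}{14} \cdot 6 = \frac{1063017}{7}$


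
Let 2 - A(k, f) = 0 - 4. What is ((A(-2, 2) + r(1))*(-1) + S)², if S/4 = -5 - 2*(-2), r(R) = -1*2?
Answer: 64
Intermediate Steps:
A(k, f) = 6 (A(k, f) = 2 - (0 - 4) = 2 - 1*(-4) = 2 + 4 = 6)
r(R) = -2
S = -4 (S = 4*(-5 - 2*(-2)) = 4*(-5 + 4) = 4*(-1) = -4)
((A(-2, 2) + r(1))*(-1) + S)² = ((6 - 2)*(-1) - 4)² = (4*(-1) - 4)² = (-4 - 4)² = (-8)² = 64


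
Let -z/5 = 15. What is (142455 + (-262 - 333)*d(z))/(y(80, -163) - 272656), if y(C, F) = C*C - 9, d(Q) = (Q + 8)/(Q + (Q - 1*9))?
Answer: -4522096/8467227 ≈ -0.53407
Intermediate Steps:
z = -75 (z = -5*15 = -75)
d(Q) = (8 + Q)/(-9 + 2*Q) (d(Q) = (8 + Q)/(Q + (Q - 9)) = (8 + Q)/(Q + (-9 + Q)) = (8 + Q)/(-9 + 2*Q))
y(C, F) = -9 + C² (y(C, F) = C² - 9 = -9 + C²)
(142455 + (-262 - 333)*d(z))/(y(80, -163) - 272656) = (142455 + (-262 - 333)*((8 - 75)/(-9 + 2*(-75))))/((-9 + 80²) - 272656) = (142455 - 595*(-67)/(-9 - 150))/((-9 + 6400) - 272656) = (142455 - 595*(-67)/(-159))/(6391 - 272656) = (142455 - (-595)*(-67)/159)/(-266265) = (142455 - 595*67/159)*(-1/266265) = (142455 - 39865/159)*(-1/266265) = (22610480/159)*(-1/266265) = -4522096/8467227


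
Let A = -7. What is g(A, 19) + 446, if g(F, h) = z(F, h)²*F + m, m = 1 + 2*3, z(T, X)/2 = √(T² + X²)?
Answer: -11027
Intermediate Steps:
z(T, X) = 2*√(T² + X²)
m = 7 (m = 1 + 6 = 7)
g(F, h) = 7 + F*(4*F² + 4*h²) (g(F, h) = (2*√(F² + h²))²*F + 7 = (4*F² + 4*h²)*F + 7 = F*(4*F² + 4*h²) + 7 = 7 + F*(4*F² + 4*h²))
g(A, 19) + 446 = (7 + 4*(-7)*((-7)² + 19²)) + 446 = (7 + 4*(-7)*(49 + 361)) + 446 = (7 + 4*(-7)*410) + 446 = (7 - 11480) + 446 = -11473 + 446 = -11027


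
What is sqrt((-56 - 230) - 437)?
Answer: I*sqrt(723) ≈ 26.889*I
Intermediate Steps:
sqrt((-56 - 230) - 437) = sqrt(-286 - 437) = sqrt(-723) = I*sqrt(723)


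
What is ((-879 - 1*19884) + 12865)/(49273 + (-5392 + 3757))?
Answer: -3949/23819 ≈ -0.16579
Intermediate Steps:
((-879 - 1*19884) + 12865)/(49273 + (-5392 + 3757)) = ((-879 - 19884) + 12865)/(49273 - 1635) = (-20763 + 12865)/47638 = -7898*1/47638 = -3949/23819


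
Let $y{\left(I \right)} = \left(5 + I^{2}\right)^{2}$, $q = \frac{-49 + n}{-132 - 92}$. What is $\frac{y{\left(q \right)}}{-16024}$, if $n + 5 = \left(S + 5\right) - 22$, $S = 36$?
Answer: $- \frac{26471025}{16802381824} \approx -0.0015754$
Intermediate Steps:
$n = 14$ ($n = -5 + \left(\left(36 + 5\right) - 22\right) = -5 + \left(41 - 22\right) = -5 + 19 = 14$)
$q = \frac{5}{32}$ ($q = \frac{-49 + 14}{-132 - 92} = - \frac{35}{-224} = \left(-35\right) \left(- \frac{1}{224}\right) = \frac{5}{32} \approx 0.15625$)
$\frac{y{\left(q \right)}}{-16024} = \frac{\left(5 + \left(\frac{5}{32}\right)^{2}\right)^{2}}{-16024} = \left(5 + \frac{25}{1024}\right)^{2} \left(- \frac{1}{16024}\right) = \left(\frac{5145}{1024}\right)^{2} \left(- \frac{1}{16024}\right) = \frac{26471025}{1048576} \left(- \frac{1}{16024}\right) = - \frac{26471025}{16802381824}$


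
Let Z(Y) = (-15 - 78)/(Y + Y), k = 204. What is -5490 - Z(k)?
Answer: -746609/136 ≈ -5489.8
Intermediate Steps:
Z(Y) = -93/(2*Y) (Z(Y) = -93*1/(2*Y) = -93/(2*Y))
-5490 - Z(k) = -5490 - (-93)/(2*204) = -5490 - 1*(-31/136) = -5490 + 31/136 = -746609/136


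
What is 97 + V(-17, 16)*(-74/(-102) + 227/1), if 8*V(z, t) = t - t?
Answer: 97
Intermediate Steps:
V(z, t) = 0 (V(z, t) = (t - t)/8 = (⅛)*0 = 0)
97 + V(-17, 16)*(-74/(-102) + 227/1) = 97 + 0*(-74/(-102) + 227/1) = 97 + 0*(-74*(-1/102) + 227*1) = 97 + 0*(37/51 + 227) = 97 + 0*(11614/51) = 97 + 0 = 97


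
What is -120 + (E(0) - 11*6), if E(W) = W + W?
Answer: -186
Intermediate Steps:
E(W) = 2*W
-120 + (E(0) - 11*6) = -120 + (2*0 - 11*6) = -120 + (0 - 66) = -120 - 66 = -186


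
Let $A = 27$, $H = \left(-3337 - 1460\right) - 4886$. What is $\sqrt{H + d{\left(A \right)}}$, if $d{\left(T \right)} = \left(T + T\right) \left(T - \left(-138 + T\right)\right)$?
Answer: $i \sqrt{2231} \approx 47.233 i$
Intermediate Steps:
$H = -9683$ ($H = -4797 - 4886 = -9683$)
$d{\left(T \right)} = 276 T$ ($d{\left(T \right)} = 2 T 138 = 276 T$)
$\sqrt{H + d{\left(A \right)}} = \sqrt{-9683 + 276 \cdot 27} = \sqrt{-9683 + 7452} = \sqrt{-2231} = i \sqrt{2231}$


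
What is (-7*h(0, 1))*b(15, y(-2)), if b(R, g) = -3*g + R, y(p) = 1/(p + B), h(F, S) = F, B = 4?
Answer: 0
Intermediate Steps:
y(p) = 1/(4 + p) (y(p) = 1/(p + 4) = 1/(4 + p))
b(R, g) = R - 3*g
(-7*h(0, 1))*b(15, y(-2)) = (-7*0)*(15 - 3/(4 - 2)) = 0*(15 - 3/2) = 0*(27/2) = 0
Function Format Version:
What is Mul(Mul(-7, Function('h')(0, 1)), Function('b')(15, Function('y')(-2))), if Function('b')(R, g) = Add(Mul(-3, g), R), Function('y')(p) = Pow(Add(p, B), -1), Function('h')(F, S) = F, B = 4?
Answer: 0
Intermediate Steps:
Function('y')(p) = Pow(Add(4, p), -1) (Function('y')(p) = Pow(Add(p, 4), -1) = Pow(Add(4, p), -1))
Function('b')(R, g) = Add(R, Mul(-3, g))
Mul(Mul(-7, Function('h')(0, 1)), Function('b')(15, Function('y')(-2))) = Mul(Mul(-7, 0), Add(15, Mul(-3, Pow(Add(4, -2), -1)))) = Mul(0, Add(15, Mul(-3, Pow(2, -1)))) = Mul(0, Add(15, Mul(-3, Rational(1, 2)))) = Mul(0, Add(15, Rational(-3, 2))) = Mul(0, Rational(27, 2)) = 0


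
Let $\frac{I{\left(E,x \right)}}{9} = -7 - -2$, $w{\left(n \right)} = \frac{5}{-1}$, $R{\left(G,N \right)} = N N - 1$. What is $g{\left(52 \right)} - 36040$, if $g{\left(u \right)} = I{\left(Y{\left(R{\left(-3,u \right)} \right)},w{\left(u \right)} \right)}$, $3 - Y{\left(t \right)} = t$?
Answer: $-36085$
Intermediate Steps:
$R{\left(G,N \right)} = -1 + N^{2}$ ($R{\left(G,N \right)} = N^{2} - 1 = -1 + N^{2}$)
$Y{\left(t \right)} = 3 - t$
$w{\left(n \right)} = -5$ ($w{\left(n \right)} = 5 \left(-1\right) = -5$)
$I{\left(E,x \right)} = -45$ ($I{\left(E,x \right)} = 9 \left(-7 - -2\right) = 9 \left(-7 + 2\right) = 9 \left(-5\right) = -45$)
$g{\left(u \right)} = -45$
$g{\left(52 \right)} - 36040 = -45 - 36040 = -36085$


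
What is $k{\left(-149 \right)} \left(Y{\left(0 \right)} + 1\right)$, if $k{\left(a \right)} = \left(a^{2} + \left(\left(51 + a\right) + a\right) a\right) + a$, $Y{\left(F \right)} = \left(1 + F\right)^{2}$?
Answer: $117710$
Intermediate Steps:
$k{\left(a \right)} = a + a^{2} + a \left(51 + 2 a\right)$ ($k{\left(a \right)} = \left(a^{2} + \left(51 + 2 a\right) a\right) + a = \left(a^{2} + a \left(51 + 2 a\right)\right) + a = a + a^{2} + a \left(51 + 2 a\right)$)
$k{\left(-149 \right)} \left(Y{\left(0 \right)} + 1\right) = - 149 \left(52 + 3 \left(-149\right)\right) \left(\left(1 + 0\right)^{2} + 1\right) = - 149 \left(52 - 447\right) \left(1^{2} + 1\right) = \left(-149\right) \left(-395\right) \left(1 + 1\right) = 58855 \cdot 2 = 117710$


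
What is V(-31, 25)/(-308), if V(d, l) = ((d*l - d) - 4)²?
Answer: -12716/7 ≈ -1816.6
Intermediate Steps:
V(d, l) = (-4 - d + d*l)² (V(d, l) = ((-d + d*l) - 4)² = (-4 - d + d*l)²)
V(-31, 25)/(-308) = (4 - 31 - 1*(-31)*25)²/(-308) = (4 - 31 + 775)²*(-1/308) = 748²*(-1/308) = 559504*(-1/308) = -12716/7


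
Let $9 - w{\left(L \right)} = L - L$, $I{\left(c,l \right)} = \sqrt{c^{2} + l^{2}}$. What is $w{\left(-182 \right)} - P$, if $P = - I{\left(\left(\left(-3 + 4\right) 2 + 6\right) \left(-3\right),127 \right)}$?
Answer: $9 + \sqrt{16705} \approx 138.25$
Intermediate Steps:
$w{\left(L \right)} = 9$ ($w{\left(L \right)} = 9 - \left(L - L\right) = 9 - 0 = 9 + 0 = 9$)
$P = - \sqrt{16705}$ ($P = - \sqrt{\left(\left(\left(-3 + 4\right) 2 + 6\right) \left(-3\right)\right)^{2} + 127^{2}} = - \sqrt{\left(\left(1 \cdot 2 + 6\right) \left(-3\right)\right)^{2} + 16129} = - \sqrt{\left(\left(2 + 6\right) \left(-3\right)\right)^{2} + 16129} = - \sqrt{\left(8 \left(-3\right)\right)^{2} + 16129} = - \sqrt{\left(-24\right)^{2} + 16129} = - \sqrt{576 + 16129} = - \sqrt{16705} \approx -129.25$)
$w{\left(-182 \right)} - P = 9 - - \sqrt{16705} = 9 + \sqrt{16705}$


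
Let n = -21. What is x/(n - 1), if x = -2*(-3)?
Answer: -3/11 ≈ -0.27273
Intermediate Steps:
x = 6
x/(n - 1) = 6/(-21 - 1) = 6/(-22) = 6*(-1/22) = -3/11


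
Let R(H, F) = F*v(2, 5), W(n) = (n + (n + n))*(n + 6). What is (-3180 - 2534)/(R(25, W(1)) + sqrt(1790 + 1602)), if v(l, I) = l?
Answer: 59997/407 - 11428*sqrt(53)/407 ≈ -57.003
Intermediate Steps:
W(n) = 3*n*(6 + n) (W(n) = (n + 2*n)*(6 + n) = (3*n)*(6 + n) = 3*n*(6 + n))
R(H, F) = 2*F (R(H, F) = F*2 = 2*F)
(-3180 - 2534)/(R(25, W(1)) + sqrt(1790 + 1602)) = (-3180 - 2534)/(2*(3*1*(6 + 1)) + sqrt(1790 + 1602)) = -5714/(2*(3*1*7) + sqrt(3392)) = -5714/(2*21 + 8*sqrt(53)) = -5714/(42 + 8*sqrt(53))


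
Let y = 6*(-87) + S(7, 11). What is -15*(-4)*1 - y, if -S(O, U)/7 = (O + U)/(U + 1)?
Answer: 1185/2 ≈ 592.50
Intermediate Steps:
S(O, U) = -7*(O + U)/(1 + U) (S(O, U) = -7*(O + U)/(U + 1) = -7*(O + U)/(1 + U))
y = -1065/2 (y = 6*(-87) + 7*(-1*7 - 1*11)/(1 + 11) = -522 + 7*(-7 - 11)/12 = -522 + 7*(1/12)*(-18) = -522 - 21/2 = -1065/2 ≈ -532.50)
-15*(-4)*1 - y = -15*(-4)*1 - 1*(-1065/2) = 60*1 + 1065/2 = 60 + 1065/2 = 1185/2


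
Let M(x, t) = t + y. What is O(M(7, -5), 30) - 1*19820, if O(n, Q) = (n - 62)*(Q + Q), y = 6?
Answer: -23480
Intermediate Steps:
M(x, t) = 6 + t (M(x, t) = t + 6 = 6 + t)
O(n, Q) = 2*Q*(-62 + n) (O(n, Q) = (-62 + n)*(2*Q) = 2*Q*(-62 + n))
O(M(7, -5), 30) - 1*19820 = 2*30*(-62 + (6 - 5)) - 1*19820 = 2*30*(-62 + 1) - 19820 = 2*30*(-61) - 19820 = -3660 - 19820 = -23480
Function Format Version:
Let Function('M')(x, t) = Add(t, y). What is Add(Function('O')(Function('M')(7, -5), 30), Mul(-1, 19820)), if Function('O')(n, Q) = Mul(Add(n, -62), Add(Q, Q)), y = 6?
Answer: -23480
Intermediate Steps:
Function('M')(x, t) = Add(6, t) (Function('M')(x, t) = Add(t, 6) = Add(6, t))
Function('O')(n, Q) = Mul(2, Q, Add(-62, n)) (Function('O')(n, Q) = Mul(Add(-62, n), Mul(2, Q)) = Mul(2, Q, Add(-62, n)))
Add(Function('O')(Function('M')(7, -5), 30), Mul(-1, 19820)) = Add(Mul(2, 30, Add(-62, Add(6, -5))), Mul(-1, 19820)) = Add(Mul(2, 30, Add(-62, 1)), -19820) = Add(Mul(2, 30, -61), -19820) = Add(-3660, -19820) = -23480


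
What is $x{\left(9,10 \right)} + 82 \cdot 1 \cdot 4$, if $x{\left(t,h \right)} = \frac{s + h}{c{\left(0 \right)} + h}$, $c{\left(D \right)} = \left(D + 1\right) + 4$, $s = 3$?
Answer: $\frac{4933}{15} \approx 328.87$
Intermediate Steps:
$c{\left(D \right)} = 5 + D$ ($c{\left(D \right)} = \left(1 + D\right) + 4 = 5 + D$)
$x{\left(t,h \right)} = \frac{3 + h}{5 + h}$ ($x{\left(t,h \right)} = \frac{3 + h}{\left(5 + 0\right) + h} = \frac{3 + h}{5 + h}$)
$x{\left(9,10 \right)} + 82 \cdot 1 \cdot 4 = \frac{3 + 10}{5 + 10} + 82 \cdot 1 \cdot 4 = \frac{1}{15} \cdot 13 + 82 \cdot 4 = \frac{1}{15} \cdot 13 + 328 = \frac{13}{15} + 328 = \frac{4933}{15}$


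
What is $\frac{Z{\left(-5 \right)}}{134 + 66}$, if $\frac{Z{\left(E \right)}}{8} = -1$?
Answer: $- \frac{1}{25} \approx -0.04$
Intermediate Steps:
$Z{\left(E \right)} = -8$ ($Z{\left(E \right)} = 8 \left(-1\right) = -8$)
$\frac{Z{\left(-5 \right)}}{134 + 66} = \frac{1}{134 + 66} \left(-8\right) = \frac{1}{200} \left(-8\right) = - \frac{1}{25}$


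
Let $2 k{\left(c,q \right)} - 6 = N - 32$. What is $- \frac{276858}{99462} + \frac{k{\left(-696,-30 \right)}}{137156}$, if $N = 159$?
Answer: $- \frac{12655373875}{4547270024} \approx -2.7831$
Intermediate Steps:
$k{\left(c,q \right)} = \frac{133}{2}$ ($k{\left(c,q \right)} = 3 + \frac{159 - 32}{2} = 3 + \frac{1}{2} \cdot 127 = 3 + \frac{127}{2} = \frac{133}{2}$)
$- \frac{276858}{99462} + \frac{k{\left(-696,-30 \right)}}{137156} = - \frac{276858}{99462} + \frac{133}{2 \cdot 137156} = \left(-276858\right) \frac{1}{99462} + \frac{133}{2} \cdot \frac{1}{137156} = - \frac{46143}{16577} + \frac{133}{274312} = - \frac{12655373875}{4547270024}$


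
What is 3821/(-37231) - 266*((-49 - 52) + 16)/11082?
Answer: 399724294/206296971 ≈ 1.9376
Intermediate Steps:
3821/(-37231) - 266*((-49 - 52) + 16)/11082 = 3821*(-1/37231) - 266*(-101 + 16)*(1/11082) = -3821/37231 - 266*(-85)*(1/11082) = -3821/37231 + 22610*(1/11082) = -3821/37231 + 11305/5541 = 399724294/206296971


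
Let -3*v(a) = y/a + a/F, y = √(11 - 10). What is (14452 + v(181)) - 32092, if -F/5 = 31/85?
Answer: -296377214/16833 ≈ -17607.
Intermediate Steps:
y = 1 (y = √1 = 1)
F = -31/17 (F = -155/85 = -5*31/85 = -31/17 ≈ -1.8235)
v(a) = -1/(3*a) + 17*a/93 (v(a) = -(1/a + a/(-31/17))/3 = -(1/a + a*(-17/31))/3 = -(1/a - 17*a/31)/3 = -1/(3*a) + 17*a/93)
(14452 + v(181)) - 32092 = (14452 + (1/93)*(-31 + 17*181²)/181) - 32092 = (14452 + (1/93)*(1/181)*(-31 + 17*32761)) - 32092 = (14452 + (1/93)*(1/181)*(-31 + 556937)) - 32092 = (14452 + (1/93)*(1/181)*556906) - 32092 = (14452 + 556906/16833) - 32092 = 243827422/16833 - 32092 = -296377214/16833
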